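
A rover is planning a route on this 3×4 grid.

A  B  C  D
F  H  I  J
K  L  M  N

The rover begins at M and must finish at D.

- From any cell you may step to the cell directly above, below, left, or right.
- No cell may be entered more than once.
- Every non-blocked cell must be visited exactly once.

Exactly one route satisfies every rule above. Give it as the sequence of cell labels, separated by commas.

Need to visit all 12 open cells exactly once, starting at M and ending at D.
Cell A has only two open neighbours (F and B), so the path must pass straight through it: one of those is the cell it's entered from and the other is where it exits.
Route from M: right to N, up to J, 2× left (reaching H), down to L, left to K, 2× up (reaching A), 3× right (reaching D) — 11 moves in all.
Check: all 12 open cells covered.

M, N, J, I, H, L, K, F, A, B, C, D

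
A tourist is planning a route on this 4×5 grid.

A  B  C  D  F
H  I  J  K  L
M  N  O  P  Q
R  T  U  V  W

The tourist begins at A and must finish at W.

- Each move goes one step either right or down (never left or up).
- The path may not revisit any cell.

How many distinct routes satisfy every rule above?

35

A right/down-only route from A to W makes exactly 3 down-moves and 4 right-moves in some order.
With no other constraints that would be C(7,3) = 35 routes.
That gives 35 routes.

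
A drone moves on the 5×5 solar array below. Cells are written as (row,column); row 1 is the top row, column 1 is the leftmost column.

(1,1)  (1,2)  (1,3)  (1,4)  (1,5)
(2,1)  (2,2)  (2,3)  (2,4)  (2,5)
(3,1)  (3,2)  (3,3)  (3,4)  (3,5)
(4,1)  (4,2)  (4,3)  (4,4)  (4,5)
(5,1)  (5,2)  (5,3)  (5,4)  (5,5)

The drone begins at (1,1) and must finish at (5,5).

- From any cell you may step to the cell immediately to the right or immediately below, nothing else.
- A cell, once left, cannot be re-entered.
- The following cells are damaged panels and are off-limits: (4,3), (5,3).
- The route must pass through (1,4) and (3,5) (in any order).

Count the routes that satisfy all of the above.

3

A right/down-only route from (1,1) to (5,5) makes exactly 4 down-moves and 4 right-moves in some order.
With no other constraints that would be C(8,4) = 70 routes.
A monotone route can only reach the required cells in the order (1,4), (3,5), so split there and multiply the segment counts (each segment already excludes blocked cells): (1,1)→(1,4): 1; (1,4)→(3,5): 3; (3,5)→(5,5): 1; product = 3.
That gives 3 routes.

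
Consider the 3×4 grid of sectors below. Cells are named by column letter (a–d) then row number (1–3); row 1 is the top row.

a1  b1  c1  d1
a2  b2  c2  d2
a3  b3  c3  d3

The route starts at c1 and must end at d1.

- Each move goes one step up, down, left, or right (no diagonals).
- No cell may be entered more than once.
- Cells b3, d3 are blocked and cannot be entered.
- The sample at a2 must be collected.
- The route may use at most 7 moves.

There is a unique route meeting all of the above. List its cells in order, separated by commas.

The budget equals the shortest possible length, so every move has to be on a shortest route through the required cells.
Route from c1: 2× left (reaching a1), down to a2, 3× right (reaching d2), up to d1 — 7 moves in all.
Check: all required cells visited; 7 ≤ 7 moves.

c1, b1, a1, a2, b2, c2, d2, d1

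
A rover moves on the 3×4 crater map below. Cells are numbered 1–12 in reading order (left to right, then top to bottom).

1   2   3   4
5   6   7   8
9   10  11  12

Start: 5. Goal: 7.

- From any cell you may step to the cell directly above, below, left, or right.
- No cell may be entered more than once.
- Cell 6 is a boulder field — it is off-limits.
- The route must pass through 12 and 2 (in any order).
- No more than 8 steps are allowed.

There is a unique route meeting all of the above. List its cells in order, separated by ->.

5 -> 1 -> 2 -> 3 -> 4 -> 8 -> 12 -> 11 -> 7

The budget equals the shortest possible length, so every move has to be on a shortest route through the required cells.
Route from 5: up to 1, 3× right (reaching 4), 2× down (reaching 12), left to 11, up to 7 — 8 moves in all.
Check: all required cells visited; 8 ≤ 8 moves.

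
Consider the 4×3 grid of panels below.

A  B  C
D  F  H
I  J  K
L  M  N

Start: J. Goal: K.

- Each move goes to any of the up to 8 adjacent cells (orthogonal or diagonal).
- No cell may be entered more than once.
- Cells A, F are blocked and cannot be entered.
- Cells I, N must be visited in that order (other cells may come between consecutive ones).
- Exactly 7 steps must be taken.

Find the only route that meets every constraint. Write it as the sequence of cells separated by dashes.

The waypoints must appear in the order I, N, with no cell reused.
Route from J: up-right 1 to H, up-left 1 to B, down-left 1 to D, down 1 to I, down-right 1 to M, right 1 to N, up 1 to K — 7 moves in all.
Check: order respected (I at step 4, N at step 6); 7 moves as required.

J - H - B - D - I - M - N - K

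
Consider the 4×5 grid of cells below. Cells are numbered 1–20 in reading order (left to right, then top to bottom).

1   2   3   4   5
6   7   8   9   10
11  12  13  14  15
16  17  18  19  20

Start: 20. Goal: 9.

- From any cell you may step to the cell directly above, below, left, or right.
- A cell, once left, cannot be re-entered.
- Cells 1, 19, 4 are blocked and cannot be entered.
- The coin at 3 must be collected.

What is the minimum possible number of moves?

Any route passes through 3 somewhere between 20 and 9. Summing Manhattan distances along the two legs (20 → 3 → 9) gives a lower bound of 5 + 2 = 7 moves.
The shortest route satisfying every rule uses 9 moves: 20 → 15 → 14 → 13 → 12 → 7 → 2 → 3 → 8 → 9.
The no-revisit rule (legs can't share cells) pushes the minimum above the 7-move bound; an exhaustive check rules out every length from 7 to 8, leaving 9 as the minimum.

9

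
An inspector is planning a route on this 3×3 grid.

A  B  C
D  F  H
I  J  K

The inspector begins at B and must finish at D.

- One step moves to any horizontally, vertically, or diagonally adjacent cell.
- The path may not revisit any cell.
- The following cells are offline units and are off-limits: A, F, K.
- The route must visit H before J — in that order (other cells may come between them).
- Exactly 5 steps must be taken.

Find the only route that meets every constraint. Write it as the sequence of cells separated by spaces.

B C H J I D

The waypoints must appear in the order H, J, with no cell reused.
Route from B: right 1 to C, down 1 to H, down-left 1 to J, left 1 to I, up 1 to D — 5 moves in all.
Check: order respected (H at step 2, J at step 3); 5 moves as required.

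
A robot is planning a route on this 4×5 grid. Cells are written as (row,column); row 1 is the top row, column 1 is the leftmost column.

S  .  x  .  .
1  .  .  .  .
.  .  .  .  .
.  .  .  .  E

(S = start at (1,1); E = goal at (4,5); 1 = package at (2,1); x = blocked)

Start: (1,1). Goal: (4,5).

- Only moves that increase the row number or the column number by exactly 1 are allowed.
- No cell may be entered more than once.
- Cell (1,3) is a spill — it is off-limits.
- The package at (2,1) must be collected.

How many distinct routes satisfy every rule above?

15

A right/down-only route from (1,1) to (4,5) makes exactly 3 down-moves and 4 right-moves in some order.
With no other constraints that would be C(7,3) = 35 routes.
Split at (2,1) and multiply the segment counts (each segment already excludes blocked cells): (1,1)→(2,1): 1; (2,1)→(4,5): 15; product = 15.
That gives 15 routes.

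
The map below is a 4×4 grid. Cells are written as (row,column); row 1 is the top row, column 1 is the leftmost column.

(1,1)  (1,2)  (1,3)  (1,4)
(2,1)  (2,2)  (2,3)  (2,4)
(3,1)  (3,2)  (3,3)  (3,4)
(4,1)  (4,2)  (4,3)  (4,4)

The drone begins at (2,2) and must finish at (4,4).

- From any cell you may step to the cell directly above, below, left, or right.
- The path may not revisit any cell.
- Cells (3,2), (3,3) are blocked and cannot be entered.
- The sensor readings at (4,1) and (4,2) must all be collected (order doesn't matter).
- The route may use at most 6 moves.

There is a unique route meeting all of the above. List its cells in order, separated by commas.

(2,2), (2,1), (3,1), (4,1), (4,2), (4,3), (4,4)

The budget equals the shortest possible length, so every move has to be on a shortest route through the required cells.
Route from (2,2): left 1 to (2,1), down 2 to (4,1), right 3 to (4,4) — 6 moves in all.
Check: all required cells visited; 6 ≤ 6 moves.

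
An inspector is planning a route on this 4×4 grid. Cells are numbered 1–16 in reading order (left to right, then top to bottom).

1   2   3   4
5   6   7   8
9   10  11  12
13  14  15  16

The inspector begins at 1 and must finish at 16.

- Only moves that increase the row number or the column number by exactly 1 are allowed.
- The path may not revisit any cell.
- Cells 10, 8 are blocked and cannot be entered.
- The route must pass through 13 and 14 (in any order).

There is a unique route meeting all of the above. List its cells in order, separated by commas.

1, 5, 9, 13, 14, 15, 16

Moves only go right or down, so the column and row indices never decrease.
Route from 1: down 3 to 13, right 3 to 16 — 6 moves in all.
Check: all required cells visited.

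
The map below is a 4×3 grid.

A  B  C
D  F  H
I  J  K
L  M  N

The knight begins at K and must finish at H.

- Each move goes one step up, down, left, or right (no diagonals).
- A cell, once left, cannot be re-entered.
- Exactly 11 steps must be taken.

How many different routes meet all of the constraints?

Need simple routes of exactly 11 moves from K to H (Manhattan distance 1, so 5 moves are spent on a detour and 5 undoing it).
Enumerating: K N M L I J F D A B C H.
That gives 1 route.

1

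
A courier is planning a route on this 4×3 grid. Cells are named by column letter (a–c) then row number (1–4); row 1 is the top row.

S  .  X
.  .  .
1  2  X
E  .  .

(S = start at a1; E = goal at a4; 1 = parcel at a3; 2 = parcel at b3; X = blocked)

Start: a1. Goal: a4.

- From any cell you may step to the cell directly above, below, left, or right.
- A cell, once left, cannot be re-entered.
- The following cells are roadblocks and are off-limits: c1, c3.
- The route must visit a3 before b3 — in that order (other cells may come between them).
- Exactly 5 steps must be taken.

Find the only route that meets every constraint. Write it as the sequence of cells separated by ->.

a1 -> a2 -> a3 -> b3 -> b4 -> a4

The waypoints must appear in the order a3, b3, with no cell reused.
Route from a1: 2× down (reaching a3), right to b3, down to b4, left to a4 — 5 moves in all.
Check: order respected (1 at step 2, 2 at step 3); 5 moves as required.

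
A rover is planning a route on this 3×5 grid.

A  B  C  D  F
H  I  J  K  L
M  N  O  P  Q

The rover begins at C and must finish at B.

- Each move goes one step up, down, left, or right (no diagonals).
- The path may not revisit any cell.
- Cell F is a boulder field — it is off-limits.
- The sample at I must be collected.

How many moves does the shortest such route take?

3

Any route passes through I somewhere between C and B. Summing Manhattan distances along the two legs (C → I → B) gives a lower bound of 2 + 1 = 3 moves.
A route of 3 moves achieves this: C → J → I → B.
Since 3 matches the lower bound, it is optimal.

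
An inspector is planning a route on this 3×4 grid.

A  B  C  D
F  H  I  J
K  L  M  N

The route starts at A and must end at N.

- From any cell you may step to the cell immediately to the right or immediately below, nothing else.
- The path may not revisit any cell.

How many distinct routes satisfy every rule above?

10

A right/down-only route from A to N makes exactly 2 down-moves and 3 right-moves in some order.
With no other constraints that would be C(5,2) = 10 routes.
That gives 10 routes.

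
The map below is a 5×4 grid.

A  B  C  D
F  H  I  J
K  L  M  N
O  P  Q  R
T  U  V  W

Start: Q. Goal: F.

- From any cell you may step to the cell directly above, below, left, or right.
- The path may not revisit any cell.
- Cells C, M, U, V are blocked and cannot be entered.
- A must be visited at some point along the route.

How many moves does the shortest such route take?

6

Any route passes through A somewhere between Q and F. Summing Manhattan distances along the two legs (Q → A → F) gives a lower bound of 5 + 1 = 6 moves.
A route of 6 moves achieves this: Q → P → L → H → B → A → F.
Since 6 matches the lower bound, it is optimal.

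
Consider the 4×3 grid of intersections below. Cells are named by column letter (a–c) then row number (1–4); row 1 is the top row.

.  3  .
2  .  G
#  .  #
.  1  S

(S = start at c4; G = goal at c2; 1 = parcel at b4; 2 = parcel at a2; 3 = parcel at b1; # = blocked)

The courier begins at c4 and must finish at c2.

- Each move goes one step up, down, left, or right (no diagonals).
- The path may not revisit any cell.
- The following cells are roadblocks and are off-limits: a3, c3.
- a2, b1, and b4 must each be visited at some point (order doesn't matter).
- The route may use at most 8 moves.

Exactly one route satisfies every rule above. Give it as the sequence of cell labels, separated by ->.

c4 -> b4 -> b3 -> b2 -> a2 -> a1 -> b1 -> c1 -> c2

The 8-move cap with required stops at a2, b1, b4 leaves no slack for detours.
Route from c4: left 1 to b4, up 2 to b2, left 1 to a2, up 1 to a1, right 2 to c1, down 1 to c2 — 8 moves in all.
Check: all required cells visited; 8 ≤ 8 moves.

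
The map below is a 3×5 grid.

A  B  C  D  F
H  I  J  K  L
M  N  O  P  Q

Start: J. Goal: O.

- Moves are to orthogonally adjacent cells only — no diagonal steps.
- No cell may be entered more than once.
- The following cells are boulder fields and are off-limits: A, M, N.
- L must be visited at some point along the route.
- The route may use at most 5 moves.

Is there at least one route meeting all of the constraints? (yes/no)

yes

One route that works: J → K → L → Q → P → O.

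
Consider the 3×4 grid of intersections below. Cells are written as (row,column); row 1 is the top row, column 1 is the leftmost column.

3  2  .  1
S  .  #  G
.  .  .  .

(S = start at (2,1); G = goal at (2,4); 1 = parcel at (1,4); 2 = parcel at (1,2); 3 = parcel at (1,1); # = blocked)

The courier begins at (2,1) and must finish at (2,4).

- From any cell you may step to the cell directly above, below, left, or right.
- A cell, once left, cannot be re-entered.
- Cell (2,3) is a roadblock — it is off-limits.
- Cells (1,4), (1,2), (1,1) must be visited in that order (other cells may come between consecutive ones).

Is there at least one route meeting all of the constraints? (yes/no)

no

Ignoring the required order, 1 revisit-free route from (2,1) to (2,4) passes through all of (1,4), (1,2), and (1,1); the waypoint orders that occur are (1,1) → (1,2) → (1,4) (1) — never (1,4) → (1,2) → (1,1).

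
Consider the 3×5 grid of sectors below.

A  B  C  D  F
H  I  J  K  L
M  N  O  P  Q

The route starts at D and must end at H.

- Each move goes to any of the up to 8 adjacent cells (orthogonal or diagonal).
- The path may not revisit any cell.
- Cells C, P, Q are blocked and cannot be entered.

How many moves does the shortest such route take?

With diagonal moves allowed, the Chebyshev distance max(|Δrow|,|Δcol|) from D to H is 3, so at least 3 moves are needed.
A route of 3 moves achieves this: D → J → B → H.
Since 3 matches the lower bound, it is optimal.

3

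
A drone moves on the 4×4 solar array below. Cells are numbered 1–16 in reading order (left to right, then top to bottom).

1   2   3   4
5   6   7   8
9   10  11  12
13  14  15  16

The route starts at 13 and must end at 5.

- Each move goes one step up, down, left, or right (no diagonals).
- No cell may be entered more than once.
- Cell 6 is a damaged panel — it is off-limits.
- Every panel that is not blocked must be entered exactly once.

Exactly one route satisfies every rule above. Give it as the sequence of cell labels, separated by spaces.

13 9 10 14 15 16 12 11 7 8 4 3 2 1 5

Need to visit all 15 open cells exactly once, starting at 13 and ending at 5.
Cell 1 has only two open neighbours (5 and 2), so the path must pass straight through it: one of those is the cell it's entered from and the other is where it exits.
Route from 13: up 1 to 9, right 1 to 10, down 1 to 14, right 2 to 16, up 1 to 12, left 1 to 11, up 1 to 7, right 1 to 8, up 1 to 4, left 3 to 1, down 1 to 5 — 14 moves in all.
Check: all 15 open cells covered.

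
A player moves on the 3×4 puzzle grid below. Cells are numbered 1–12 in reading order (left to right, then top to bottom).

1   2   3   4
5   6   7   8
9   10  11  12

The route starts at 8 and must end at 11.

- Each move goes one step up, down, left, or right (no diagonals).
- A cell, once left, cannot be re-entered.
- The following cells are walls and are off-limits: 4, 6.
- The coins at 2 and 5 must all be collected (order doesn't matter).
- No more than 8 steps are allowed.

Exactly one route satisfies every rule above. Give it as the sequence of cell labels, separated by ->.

The budget equals the shortest possible length, so every move has to be on a shortest route through the required cells.
Route from 8: left to 7, up to 3, 2× left (reaching 1), 2× down (reaching 9), 2× right (reaching 11) — 8 moves in all.
Check: all required cells visited; 8 ≤ 8 moves.

8 -> 7 -> 3 -> 2 -> 1 -> 5 -> 9 -> 10 -> 11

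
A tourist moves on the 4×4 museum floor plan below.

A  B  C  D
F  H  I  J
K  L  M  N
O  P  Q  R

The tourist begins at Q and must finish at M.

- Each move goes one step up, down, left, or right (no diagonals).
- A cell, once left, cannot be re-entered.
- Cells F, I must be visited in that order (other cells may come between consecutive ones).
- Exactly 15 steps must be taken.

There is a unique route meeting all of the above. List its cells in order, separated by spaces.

Q R N J D C B A F K O P L H I M

The waypoints must appear in the order F, I, with no cell reused.
Route from Q: right 1 to R, up 3 to D, left 3 to A, down 3 to O, right 1 to P, up 2 to H, right 1 to I, down 1 to M — 15 moves in all.
Check: order respected (F at step 8, I at step 14); 15 moves as required.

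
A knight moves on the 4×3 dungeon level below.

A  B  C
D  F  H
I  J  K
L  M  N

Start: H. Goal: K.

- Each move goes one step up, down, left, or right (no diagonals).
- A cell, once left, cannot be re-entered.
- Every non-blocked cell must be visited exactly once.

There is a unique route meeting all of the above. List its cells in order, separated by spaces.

Need to visit all 12 open cells exactly once, starting at H and ending at K.
Route from H: up 1 to C, left 2 to A, down 1 to D, right 1 to F, down 1 to J, left 1 to I, down 1 to L, right 2 to N, up 1 to K — 11 moves in all.
Check: all 12 open cells covered.

H C B A D F J I L M N K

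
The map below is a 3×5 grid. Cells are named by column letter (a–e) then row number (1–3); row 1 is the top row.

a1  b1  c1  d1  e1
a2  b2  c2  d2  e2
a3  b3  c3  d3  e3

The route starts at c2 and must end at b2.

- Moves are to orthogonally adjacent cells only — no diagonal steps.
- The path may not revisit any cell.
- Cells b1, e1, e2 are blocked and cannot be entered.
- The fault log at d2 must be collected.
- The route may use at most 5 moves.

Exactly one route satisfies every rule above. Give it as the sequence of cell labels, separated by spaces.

The 5-move cap with required stops at d2 leaves no slack for detours.
Route from c2: right 1 to d2, down 1 to d3, left 2 to b3, up 1 to b2 — 5 moves in all.
Check: all required cells visited; 5 ≤ 5 moves.

c2 d2 d3 c3 b3 b2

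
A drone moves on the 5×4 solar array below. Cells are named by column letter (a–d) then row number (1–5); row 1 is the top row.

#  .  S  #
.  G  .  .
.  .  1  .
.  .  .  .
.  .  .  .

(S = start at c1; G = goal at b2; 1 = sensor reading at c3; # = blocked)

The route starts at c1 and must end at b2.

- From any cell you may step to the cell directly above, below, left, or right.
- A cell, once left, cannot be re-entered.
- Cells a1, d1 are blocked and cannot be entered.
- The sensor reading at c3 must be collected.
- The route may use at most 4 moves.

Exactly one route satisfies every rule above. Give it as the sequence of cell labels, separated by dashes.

c1 - c2 - c3 - b3 - b2

The budget equals the shortest possible length, so every move has to be on a shortest route through the required cells.
Route from c1: 2× down (reaching c3), left to b3, up to b2 — 4 moves in all.
Check: all required cells visited; 4 ≤ 4 moves.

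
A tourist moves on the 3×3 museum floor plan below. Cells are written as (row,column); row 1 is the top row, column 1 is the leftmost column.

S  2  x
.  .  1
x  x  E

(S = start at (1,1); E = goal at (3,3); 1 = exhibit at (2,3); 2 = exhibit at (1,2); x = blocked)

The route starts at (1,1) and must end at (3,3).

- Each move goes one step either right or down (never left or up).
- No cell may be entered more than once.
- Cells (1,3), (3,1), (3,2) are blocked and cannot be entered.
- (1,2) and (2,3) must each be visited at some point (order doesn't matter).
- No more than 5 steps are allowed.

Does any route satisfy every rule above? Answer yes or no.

One route that works: (1,1) → (1,2) → (2,2) → (2,3) → (3,3).

yes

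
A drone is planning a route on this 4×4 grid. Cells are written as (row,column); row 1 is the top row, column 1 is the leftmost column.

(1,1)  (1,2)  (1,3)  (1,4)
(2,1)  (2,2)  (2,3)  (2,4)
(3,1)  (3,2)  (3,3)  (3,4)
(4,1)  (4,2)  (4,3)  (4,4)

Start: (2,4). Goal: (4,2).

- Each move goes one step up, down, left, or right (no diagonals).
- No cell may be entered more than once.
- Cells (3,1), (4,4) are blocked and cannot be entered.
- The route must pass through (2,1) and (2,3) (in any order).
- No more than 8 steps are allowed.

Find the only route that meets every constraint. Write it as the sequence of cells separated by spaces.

(2,4) (2,3) (1,3) (1,2) (1,1) (2,1) (2,2) (3,2) (4,2)

The budget equals the shortest possible length, so every move has to be on a shortest route through the required cells.
Route from (2,4): left 1 to (2,3), up 1 to (1,3), left 2 to (1,1), down 1 to (2,1), right 1 to (2,2), down 2 to (4,2) — 8 moves in all.
Check: all required cells visited; 8 ≤ 8 moves.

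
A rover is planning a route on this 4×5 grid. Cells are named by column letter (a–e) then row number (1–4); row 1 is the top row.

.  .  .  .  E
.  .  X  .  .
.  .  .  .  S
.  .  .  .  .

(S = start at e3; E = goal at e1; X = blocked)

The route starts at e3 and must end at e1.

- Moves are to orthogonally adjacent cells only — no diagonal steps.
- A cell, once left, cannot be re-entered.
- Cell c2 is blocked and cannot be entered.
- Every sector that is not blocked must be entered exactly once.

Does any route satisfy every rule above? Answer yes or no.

yes

One route that works: e3 → e4 → d4 → d3 → c3 → c4 → b4 → a4 → a3 → b3 → b2 → a2 → a1 → b1 → c1 → d1 → d2 → e2 → e1.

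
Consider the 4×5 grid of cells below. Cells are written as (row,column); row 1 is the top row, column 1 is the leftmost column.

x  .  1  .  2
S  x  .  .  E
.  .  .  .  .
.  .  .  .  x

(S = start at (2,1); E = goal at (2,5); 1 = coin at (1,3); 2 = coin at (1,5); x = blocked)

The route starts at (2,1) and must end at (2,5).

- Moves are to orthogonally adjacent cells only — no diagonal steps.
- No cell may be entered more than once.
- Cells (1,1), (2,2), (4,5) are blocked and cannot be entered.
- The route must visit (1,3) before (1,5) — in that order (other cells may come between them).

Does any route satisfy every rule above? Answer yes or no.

One route that works: (2,1) → (3,1) → (3,2) → (3,3) → (2,3) → (1,3) → (1,4) → (1,5) → (2,5).

yes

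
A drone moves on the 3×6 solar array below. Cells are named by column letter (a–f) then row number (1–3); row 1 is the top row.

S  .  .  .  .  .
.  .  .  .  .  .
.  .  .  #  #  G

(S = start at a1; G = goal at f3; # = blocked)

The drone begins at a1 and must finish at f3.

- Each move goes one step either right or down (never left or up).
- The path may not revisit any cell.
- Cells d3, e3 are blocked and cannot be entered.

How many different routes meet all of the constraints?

6

A right/down-only route from a1 to f3 makes exactly 2 down-moves and 5 right-moves in some order.
With no other constraints that would be C(7,2) = 21 routes.
Subtract routes through each blocked cell (inclusion–exclusion for overlaps): − through d3: 10 − through e3: 15 + through d3&e3: 10 → 6.
That gives 6 routes.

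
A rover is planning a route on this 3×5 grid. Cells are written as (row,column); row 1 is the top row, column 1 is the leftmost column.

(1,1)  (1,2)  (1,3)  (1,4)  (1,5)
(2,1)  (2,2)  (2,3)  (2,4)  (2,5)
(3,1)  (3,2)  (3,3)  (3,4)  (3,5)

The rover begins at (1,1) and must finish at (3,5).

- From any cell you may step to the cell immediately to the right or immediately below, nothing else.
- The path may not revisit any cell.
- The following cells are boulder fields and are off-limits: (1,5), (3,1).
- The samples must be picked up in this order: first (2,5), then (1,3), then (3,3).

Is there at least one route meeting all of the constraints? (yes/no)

(1,3) lies above (2,5), so going from (2,5) to (1,3) would need an upward move — but moves only go right/down, so (2,5) cannot be visited before (1,3).

no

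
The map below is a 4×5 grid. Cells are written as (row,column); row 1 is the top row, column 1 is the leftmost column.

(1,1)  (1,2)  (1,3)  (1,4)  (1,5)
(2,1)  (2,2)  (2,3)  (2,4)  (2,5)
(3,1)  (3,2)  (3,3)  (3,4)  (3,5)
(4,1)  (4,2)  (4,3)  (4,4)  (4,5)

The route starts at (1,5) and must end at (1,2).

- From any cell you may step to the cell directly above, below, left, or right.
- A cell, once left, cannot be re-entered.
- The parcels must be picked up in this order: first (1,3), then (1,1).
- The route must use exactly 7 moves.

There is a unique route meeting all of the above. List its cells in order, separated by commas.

The waypoints must appear in the order (1,3), (1,1), with no cell reused.
Route from (1,5): 2× left (reaching (1,3)), down to (2,3), 2× left (reaching (2,1)), up to (1,1), right to (1,2) — 7 moves in all.
Check: order respected ((1,3) at step 2, (1,1) at step 6); 7 moves as required.

(1,5), (1,4), (1,3), (2,3), (2,2), (2,1), (1,1), (1,2)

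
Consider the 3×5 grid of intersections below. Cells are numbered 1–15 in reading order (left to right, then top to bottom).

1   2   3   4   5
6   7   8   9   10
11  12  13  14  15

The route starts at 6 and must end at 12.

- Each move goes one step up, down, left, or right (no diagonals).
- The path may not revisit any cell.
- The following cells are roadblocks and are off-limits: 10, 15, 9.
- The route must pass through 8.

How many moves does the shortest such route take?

Any route passes through 8 somewhere between 6 and 12. Summing Manhattan distances along the two legs (6 → 8 → 12) gives a lower bound of 2 + 2 = 4 moves.
A route of 4 moves achieves this: 6 → 7 → 8 → 13 → 12.
Since 4 matches the lower bound, it is optimal.

4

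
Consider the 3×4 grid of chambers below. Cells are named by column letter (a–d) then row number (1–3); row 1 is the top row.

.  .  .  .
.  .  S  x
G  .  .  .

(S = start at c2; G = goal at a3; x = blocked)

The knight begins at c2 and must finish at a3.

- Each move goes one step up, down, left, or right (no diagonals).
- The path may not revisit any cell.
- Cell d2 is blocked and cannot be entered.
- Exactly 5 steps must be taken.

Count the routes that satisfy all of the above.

5

Need simple routes of exactly 5 moves from c2 to a3 (Manhattan distance 3, so 1 moves are spent on a detour and 1 undoing it).
Enumerating: c2 c1 b1 b2 b3 a3 | c2 c1 b1 b2 a2 a3 | c2 c1 b1 a1 a2 a3 | c2 c3 b3 b2 a2 a3 | c2 b2 b1 a1 a2 a3.
That gives 5 routes.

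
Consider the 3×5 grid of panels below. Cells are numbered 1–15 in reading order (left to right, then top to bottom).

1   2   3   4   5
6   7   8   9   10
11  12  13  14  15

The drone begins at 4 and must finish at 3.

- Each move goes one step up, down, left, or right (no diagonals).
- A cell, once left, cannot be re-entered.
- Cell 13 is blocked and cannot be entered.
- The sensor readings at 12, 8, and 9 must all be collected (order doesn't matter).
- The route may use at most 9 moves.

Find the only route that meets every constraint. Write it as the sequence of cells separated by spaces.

Any route must reach 12, 8, and 9 and still end at 3 within 9 moves, so the order of the required stops is forced.
Route from 4: down 1 to 9, left 2 to 7, down 1 to 12, left 1 to 11, up 2 to 1, right 2 to 3 — 9 moves in all.
Check: all required cells visited; 9 ≤ 9 moves.

4 9 8 7 12 11 6 1 2 3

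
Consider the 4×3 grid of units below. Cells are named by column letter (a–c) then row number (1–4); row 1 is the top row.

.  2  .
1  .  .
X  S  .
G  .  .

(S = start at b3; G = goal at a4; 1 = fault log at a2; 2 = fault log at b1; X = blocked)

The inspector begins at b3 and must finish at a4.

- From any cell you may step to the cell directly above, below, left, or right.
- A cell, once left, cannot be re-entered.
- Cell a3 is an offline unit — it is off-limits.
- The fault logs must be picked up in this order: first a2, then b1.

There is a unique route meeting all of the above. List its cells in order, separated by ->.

b3 -> b2 -> a2 -> a1 -> b1 -> c1 -> c2 -> c3 -> c4 -> b4 -> a4

The waypoints must appear in the order a2, b1, with no cell reused.
Route from b3: up 1 to b2, left 1 to a2, up 1 to a1, right 2 to c1, down 3 to c4, left 2 to a4 — 10 moves in all.
Check: order respected (1 at step 2, 2 at step 4).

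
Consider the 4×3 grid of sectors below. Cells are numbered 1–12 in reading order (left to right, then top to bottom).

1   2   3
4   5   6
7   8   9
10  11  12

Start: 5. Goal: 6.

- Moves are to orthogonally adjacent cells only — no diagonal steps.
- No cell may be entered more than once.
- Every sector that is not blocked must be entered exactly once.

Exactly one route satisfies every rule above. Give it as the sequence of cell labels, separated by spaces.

Need to visit all 12 open cells exactly once, starting at 5 and ending at 6.
Cell 1 has only two open neighbours (4 and 2), so the path must pass straight through it: one of those is the cell it's entered from and the other is where it exits.
Route from 5: down 1 to 8, right 1 to 9, down 1 to 12, left 2 to 10, up 3 to 1, right 2 to 3, down 1 to 6 — 11 moves in all.
Check: all 12 open cells covered.

5 8 9 12 11 10 7 4 1 2 3 6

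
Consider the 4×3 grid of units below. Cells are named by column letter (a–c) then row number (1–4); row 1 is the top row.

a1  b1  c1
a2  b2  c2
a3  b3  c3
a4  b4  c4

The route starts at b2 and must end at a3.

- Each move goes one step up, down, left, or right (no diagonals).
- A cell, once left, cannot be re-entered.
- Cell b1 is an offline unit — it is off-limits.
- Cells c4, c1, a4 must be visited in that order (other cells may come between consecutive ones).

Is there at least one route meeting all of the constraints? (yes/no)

no

c1 must be visited but has only one open neighbour (c2), and it is neither the start nor the goal — the route would have to enter and leave through c2, re-entering it.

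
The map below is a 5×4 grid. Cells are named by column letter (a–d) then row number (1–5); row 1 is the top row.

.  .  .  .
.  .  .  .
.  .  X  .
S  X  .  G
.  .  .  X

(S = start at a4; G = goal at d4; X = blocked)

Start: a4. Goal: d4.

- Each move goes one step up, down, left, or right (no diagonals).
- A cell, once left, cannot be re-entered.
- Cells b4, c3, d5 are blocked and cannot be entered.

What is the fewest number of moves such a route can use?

The Manhattan distance from a4 to d4 is |4−4| + |1−4| = 3, so at least 3 moves are needed.
That bound ignores the blocked cells. Measuring each leg by the fewest moves that actually steer around them (a4→d4: 5) raises the lower bound to 5.
A route of 5 moves exists: a4 → a5 → b5 → c5 → c4 → d4.
Since 5 matches that lower bound, it is optimal.

5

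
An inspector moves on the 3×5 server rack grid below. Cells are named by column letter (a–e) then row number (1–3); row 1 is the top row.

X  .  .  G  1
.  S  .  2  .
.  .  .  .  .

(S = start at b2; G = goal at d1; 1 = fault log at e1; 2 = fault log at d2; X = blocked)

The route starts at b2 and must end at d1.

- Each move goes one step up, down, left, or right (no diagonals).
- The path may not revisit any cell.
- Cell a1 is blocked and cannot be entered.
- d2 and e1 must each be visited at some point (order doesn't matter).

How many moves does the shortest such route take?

Any route passes through d2 and e1 in some order between b2 and d1. Summing Manhattan distances along each leg and taking the cheapest ordering (b2 → d2 → e1 → d1) gives a lower bound of 2 + 2 + 1 = 5 moves.
A route of 5 moves achieves this: b2 → c2 → d2 → e2 → e1 → d1.
Since 5 matches the lower bound, it is optimal.

5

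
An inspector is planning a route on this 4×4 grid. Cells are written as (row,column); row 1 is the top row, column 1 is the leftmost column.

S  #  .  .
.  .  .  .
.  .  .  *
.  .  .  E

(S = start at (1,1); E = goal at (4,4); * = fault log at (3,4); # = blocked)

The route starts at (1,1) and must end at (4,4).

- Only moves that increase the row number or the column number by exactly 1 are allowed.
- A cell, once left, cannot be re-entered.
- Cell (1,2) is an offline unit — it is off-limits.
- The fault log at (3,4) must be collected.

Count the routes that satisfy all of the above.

4

A right/down-only route from (1,1) to (4,4) makes exactly 3 down-moves and 3 right-moves in some order.
With no other constraints that would be C(6,3) = 20 routes.
Split at (3,4) and multiply the segment counts (each segment already excludes blocked cells): (1,1)→(3,4): 4; (3,4)→(4,4): 1; product = 4.
That gives 4 routes.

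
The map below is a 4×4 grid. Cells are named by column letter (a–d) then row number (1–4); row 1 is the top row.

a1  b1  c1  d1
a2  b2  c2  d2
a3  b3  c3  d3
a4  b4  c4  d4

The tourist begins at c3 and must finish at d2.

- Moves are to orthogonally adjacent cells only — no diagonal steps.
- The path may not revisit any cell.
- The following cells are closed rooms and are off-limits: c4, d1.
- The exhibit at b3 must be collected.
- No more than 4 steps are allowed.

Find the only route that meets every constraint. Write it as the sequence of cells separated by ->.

Any route must reach b3 and still end at d2 within 4 moves, so the order of the required stops is forced.
Route from c3: left to b3, up to b2, 2× right (reaching d2) — 4 moves in all.
Check: all required cells visited; 4 ≤ 4 moves.

c3 -> b3 -> b2 -> c2 -> d2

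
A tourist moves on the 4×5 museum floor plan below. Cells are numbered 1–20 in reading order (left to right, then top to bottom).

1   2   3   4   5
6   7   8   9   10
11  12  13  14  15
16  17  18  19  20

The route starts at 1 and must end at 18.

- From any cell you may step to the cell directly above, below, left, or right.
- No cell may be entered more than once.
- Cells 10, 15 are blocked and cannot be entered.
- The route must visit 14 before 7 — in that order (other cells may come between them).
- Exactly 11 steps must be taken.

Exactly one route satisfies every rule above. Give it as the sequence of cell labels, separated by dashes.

The waypoints must appear in the order 14, 7, with no cell reused.
Route from 1: 3× right (reaching 4), 2× down (reaching 14), left to 13, up to 8, left to 7, 2× down (reaching 17), right to 18 — 11 moves in all.
Check: order respected (14 at step 5, 7 at step 8); 11 moves as required.

1 - 2 - 3 - 4 - 9 - 14 - 13 - 8 - 7 - 12 - 17 - 18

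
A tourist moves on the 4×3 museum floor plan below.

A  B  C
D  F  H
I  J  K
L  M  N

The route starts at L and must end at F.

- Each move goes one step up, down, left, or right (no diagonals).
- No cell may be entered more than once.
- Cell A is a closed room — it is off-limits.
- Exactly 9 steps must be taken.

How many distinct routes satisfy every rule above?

Need simple routes of exactly 9 moves from L to F (Manhattan distance 3, so 3 moves are spent on a detour and 3 undoing it).
Enumerating: L I J M N K H C B F.
That gives 1 route.

1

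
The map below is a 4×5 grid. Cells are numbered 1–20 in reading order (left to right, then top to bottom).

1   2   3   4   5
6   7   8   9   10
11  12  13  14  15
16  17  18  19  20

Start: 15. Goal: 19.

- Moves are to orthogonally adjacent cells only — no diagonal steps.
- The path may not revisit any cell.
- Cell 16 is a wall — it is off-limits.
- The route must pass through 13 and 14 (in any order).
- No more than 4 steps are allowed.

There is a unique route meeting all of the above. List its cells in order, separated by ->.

The budget equals the shortest possible length, so every move has to be on a shortest route through the required cells.
Route from 15: left 2 to 13, down 1 to 18, right 1 to 19 — 4 moves in all.
Check: all required cells visited; 4 ≤ 4 moves.

15 -> 14 -> 13 -> 18 -> 19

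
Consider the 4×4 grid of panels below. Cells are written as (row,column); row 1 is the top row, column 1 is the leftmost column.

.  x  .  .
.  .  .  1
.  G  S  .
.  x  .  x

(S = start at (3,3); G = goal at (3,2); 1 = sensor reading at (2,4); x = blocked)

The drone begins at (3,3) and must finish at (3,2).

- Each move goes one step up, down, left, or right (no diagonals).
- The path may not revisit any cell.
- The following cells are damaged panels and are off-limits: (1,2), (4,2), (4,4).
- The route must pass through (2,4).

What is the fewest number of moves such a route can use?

Any route passes through (2,4) somewhere between (3,3) and (3,2). Summing Manhattan distances along the two legs ((3,3) → (2,4) → (3,2)) gives a lower bound of 2 + 3 = 5 moves.
A route of 5 moves achieves this: (3,3) → (3,4) → (2,4) → (2,3) → (2,2) → (3,2).
Since 5 matches the lower bound, it is optimal.

5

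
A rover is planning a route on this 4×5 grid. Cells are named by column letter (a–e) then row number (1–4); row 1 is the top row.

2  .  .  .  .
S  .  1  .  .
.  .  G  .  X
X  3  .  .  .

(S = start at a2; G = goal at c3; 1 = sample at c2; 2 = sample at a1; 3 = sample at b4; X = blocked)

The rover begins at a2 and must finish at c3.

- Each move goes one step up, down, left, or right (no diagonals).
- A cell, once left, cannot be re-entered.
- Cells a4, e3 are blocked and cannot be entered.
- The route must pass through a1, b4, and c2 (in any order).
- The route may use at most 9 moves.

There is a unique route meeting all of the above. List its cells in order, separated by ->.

The 9-move cap with required stops at a1, b4, c2 leaves no slack for detours.
Route from a2: up to a1, 2× right (reaching c1), down to c2, left to b2, 2× down (reaching b4), right to c4, up to c3 — 9 moves in all.
Check: all required cells visited; 9 ≤ 9 moves.

a2 -> a1 -> b1 -> c1 -> c2 -> b2 -> b3 -> b4 -> c4 -> c3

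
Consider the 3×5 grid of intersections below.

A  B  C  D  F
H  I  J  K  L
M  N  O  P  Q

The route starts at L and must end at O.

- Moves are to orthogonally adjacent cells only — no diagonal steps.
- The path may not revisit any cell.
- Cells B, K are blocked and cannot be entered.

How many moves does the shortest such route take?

3

The Manhattan distance from L to O is |2−3| + |5−3| = 3, so at least 3 moves are needed.
A route of 3 moves achieves this: L → Q → P → O.
Since 3 matches the lower bound, it is optimal.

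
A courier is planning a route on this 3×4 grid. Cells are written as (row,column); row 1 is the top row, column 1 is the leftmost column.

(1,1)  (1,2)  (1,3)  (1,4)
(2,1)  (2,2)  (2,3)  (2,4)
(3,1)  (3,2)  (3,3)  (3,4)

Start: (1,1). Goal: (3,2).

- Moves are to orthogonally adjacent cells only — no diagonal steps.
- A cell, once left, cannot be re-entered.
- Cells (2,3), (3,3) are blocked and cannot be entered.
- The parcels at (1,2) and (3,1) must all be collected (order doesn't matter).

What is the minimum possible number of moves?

5

Any route passes through (1,2) and (3,1) in some order between (1,1) and (3,2). Summing Manhattan distances along each leg and taking the cheapest ordering ((1,1) → (1,2) → (3,1) → (3,2)) gives a lower bound of 1 + 3 + 1 = 5 moves.
A route of 5 moves achieves this: (1,1) → (1,2) → (2,2) → (2,1) → (3,1) → (3,2).
Since 5 matches the lower bound, it is optimal.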